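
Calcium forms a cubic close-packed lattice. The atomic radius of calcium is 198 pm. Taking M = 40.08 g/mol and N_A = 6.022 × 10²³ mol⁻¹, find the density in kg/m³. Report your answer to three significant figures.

1520 kg/m³

In an FCC lattice, atoms touch along the face diagonal, so √2·a = 4r, giving a = 560.0 pm = 5.600 × 10^-8 cm.
With Z = 4, ρ = Z·M/(N_A·a³) = 4 × 40.08 / (6.022 × 10²³ × 1.756 × 10^-22) = 1.516 g/cm³ = 1520 kg/m³.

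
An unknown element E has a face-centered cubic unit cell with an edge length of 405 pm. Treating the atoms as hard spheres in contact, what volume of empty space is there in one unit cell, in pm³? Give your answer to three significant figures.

In an FCC lattice atoms touch along the face diagonal, so √2·a = 4r, so r = 0.3536a = 143.2 pm.
V_cell = a³ = 6.643 × 10^7 pm³; V_atoms = 4 × (4/3)πr³ = 4.919 × 10^7 pm³.
Empty space = 6.643 × 10^7 − 4.919 × 10^7 = 1.72 × 10^7 pm³.

1.72 × 10^7 pm³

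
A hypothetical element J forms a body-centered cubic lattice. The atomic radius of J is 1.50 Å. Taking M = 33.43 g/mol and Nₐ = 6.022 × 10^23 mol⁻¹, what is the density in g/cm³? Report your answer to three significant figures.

2.67 g/cm³

In a BCC lattice, atoms touch along the body diagonal, so √3·a = 4r, giving a = 3.464 Å = 3.464 × 10^-8 cm.
With Z = 2, ρ = Z·M/(N_A·a³) = 2 × 33.43 / (6.022 × 10²³ × 4.157 × 10^-23) = 2.671 g/cm³.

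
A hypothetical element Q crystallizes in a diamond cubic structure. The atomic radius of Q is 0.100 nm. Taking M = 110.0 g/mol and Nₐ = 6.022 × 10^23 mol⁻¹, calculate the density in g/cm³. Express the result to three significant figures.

14.8 g/cm³

In a diamond cubic lattice, nearest neighbors lie along the body diagonal with √3·a = 8r, giving a = 0.4619 nm = 4.619 × 10^-8 cm.
With Z = 8, ρ = Z·M/(N_A·a³) = 8 × 110.0 / (6.022 × 10²³ × 9.853 × 10^-23) = 14.83 g/cm³.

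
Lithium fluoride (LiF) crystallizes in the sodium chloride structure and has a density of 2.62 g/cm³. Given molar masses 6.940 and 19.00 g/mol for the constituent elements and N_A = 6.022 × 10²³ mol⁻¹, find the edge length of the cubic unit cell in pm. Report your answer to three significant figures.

M(LiF) = 25.94 g/mol; Z = 4 formula units per cell.
a³ = Z·M/(N_A·ρ) = 4 × 25.94 / (6.022 × 10²³ × 2.62) = 6.576 × 10^-23 cm³, so a = 4.036 × 10^-8 cm = 404 pm.

404 pm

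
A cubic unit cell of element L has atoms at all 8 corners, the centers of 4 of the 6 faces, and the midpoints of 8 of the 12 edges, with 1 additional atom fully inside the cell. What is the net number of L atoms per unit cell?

6

Corner atoms are shared by 8 cells (1/8 each), face atoms by 2 (1/2 each), edge atoms by 4 (1/4 each), interior atoms are unshared.
Net atoms = 8 × 1/8 + 4 × 1/2 + 8 × 1/4 + 1 = 1 + 2 + 2 + 1 = 6.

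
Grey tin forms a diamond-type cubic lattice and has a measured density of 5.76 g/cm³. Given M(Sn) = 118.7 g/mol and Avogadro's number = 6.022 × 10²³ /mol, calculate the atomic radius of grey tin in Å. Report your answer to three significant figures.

For a diamond cubic cell (Z = 8), a³ = Z·M/(N_A·ρ) = 8 × 118.7 / (6.022 × 10²³ × 5.760) = 2.738 × 10^-22 cm³, so a = 6.493 × 10^-8 cm = 6.493 Å.
Nearest neighbors lie along the body diagonal with √3·a = 8r, so r = 0.2165 × a = 1.41 Å.

1.41 Å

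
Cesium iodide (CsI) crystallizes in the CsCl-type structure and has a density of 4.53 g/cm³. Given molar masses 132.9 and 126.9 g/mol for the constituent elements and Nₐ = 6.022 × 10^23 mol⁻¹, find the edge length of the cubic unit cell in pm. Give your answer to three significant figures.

457 pm

M(CsI) = 259.8 g/mol; Z = 1 formula unit per cell.
a³ = Z·M/(N_A·ρ) = 1 × 259.8 / (6.022 × 10²³ × 4.53) = 9.524 × 10^-23 cm³, so a = 4.567 × 10^-8 cm = 457 pm.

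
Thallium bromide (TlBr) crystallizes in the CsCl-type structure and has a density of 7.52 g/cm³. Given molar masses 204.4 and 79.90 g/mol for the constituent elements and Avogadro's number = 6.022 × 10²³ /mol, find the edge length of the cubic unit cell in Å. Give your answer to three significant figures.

M(TlBr) = 284.3 g/mol; Z = 1 formula unit per cell.
a³ = Z·M/(N_A·ρ) = 1 × 284.3 / (6.022 × 10²³ × 7.52) = 6.278 × 10^-23 cm³, so a = 3.974 × 10^-8 cm = 3.97 Å.

3.97 Å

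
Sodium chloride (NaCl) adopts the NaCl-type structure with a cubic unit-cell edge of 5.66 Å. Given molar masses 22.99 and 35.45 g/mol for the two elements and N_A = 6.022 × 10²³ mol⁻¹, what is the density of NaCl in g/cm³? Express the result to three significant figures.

The NaCl-type structure contains Z = 4 formula units per cell; M(NaCl) = 22.99 + 35.45 = 58.44 g/mol.
a³ = (5.660 × 10^-8 cm)³ = 1.813 × 10^-22 cm³.
ρ = 4 × 58.44 / (6.022 × 10²³ × 1.813 × 10^-22) = 2.141 g/cm³.

2.14 g/cm³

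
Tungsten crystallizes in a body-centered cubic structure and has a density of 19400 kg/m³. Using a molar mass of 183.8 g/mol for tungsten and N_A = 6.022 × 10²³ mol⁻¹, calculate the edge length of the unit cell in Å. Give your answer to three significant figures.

3.16 Å

With Z = 2 atoms per BCC cell, a³ = Z·M/(N_A·ρ) = 2 × 183.8 / (6.022 × 10²³ × 19.40 g/cm³) = 3.147 × 10^-23 cm³.
a = (3.147 × 10^-23)^(1/3) = 3.157 × 10^-8 cm = 3.16 Å.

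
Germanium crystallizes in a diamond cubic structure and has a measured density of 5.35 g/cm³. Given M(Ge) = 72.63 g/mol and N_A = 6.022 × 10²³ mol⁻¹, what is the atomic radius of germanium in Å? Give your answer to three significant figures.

1.22 Å

For a diamond cubic cell (Z = 8), a³ = Z·M/(N_A·ρ) = 8 × 72.63 / (6.022 × 10²³ × 5.350) = 1.803 × 10^-22 cm³, so a = 5.650 × 10^-8 cm = 5.650 Å.
Nearest neighbors lie along the body diagonal with √3·a = 8r, so r = 0.2165 × a = 1.22 Å.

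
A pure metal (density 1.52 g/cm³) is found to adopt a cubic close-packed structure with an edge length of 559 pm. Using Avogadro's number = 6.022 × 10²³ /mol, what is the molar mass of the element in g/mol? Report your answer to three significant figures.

An FCC cell has Z = 4 atoms; a = 5.590 × 10^-8 cm.
M = ρ·N_A·a³/Z = 1.52 × 6.022 × 10²³ × 1.747 × 10^-22 / 4 = 40.0 g/mol.

40.0 g/mol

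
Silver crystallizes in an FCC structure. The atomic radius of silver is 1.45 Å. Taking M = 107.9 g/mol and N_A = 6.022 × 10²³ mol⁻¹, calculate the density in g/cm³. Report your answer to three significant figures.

10.4 g/cm³

In an FCC lattice, atoms touch along the face diagonal, so √2·a = 4r, giving a = 4.101 Å = 4.101 × 10^-8 cm.
With Z = 4, ρ = Z·M/(N_A·a³) = 4 × 107.9 / (6.022 × 10²³ × 6.898 × 10^-23) = 10.39 g/cm³.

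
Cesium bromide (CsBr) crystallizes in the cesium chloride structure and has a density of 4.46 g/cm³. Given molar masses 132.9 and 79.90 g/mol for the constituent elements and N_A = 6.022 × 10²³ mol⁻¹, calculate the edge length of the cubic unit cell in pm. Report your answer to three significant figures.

430 pm

M(CsBr) = 212.8 g/mol; Z = 1 formula unit per cell.
a³ = Z·M/(N_A·ρ) = 1 × 212.8 / (6.022 × 10²³ × 4.46) = 7.923 × 10^-23 cm³, so a = 4.295 × 10^-8 cm = 430 pm.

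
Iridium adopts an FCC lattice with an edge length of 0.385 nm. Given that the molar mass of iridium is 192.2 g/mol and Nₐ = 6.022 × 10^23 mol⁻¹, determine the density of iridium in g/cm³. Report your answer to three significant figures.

22.4 g/cm³

An FCC unit cell contains Z = 4 atoms.
Cell volume: a³ = (0.385 nm)³ = (3.850 × 10^-8 cm)³ = 5.707 × 10^-23 cm³.
ρ = Z·M/(N_A·a³) = 4 × 192.2 / (6.022 × 10²³ × 5.707 × 10^-23) = 22.37 g/cm³.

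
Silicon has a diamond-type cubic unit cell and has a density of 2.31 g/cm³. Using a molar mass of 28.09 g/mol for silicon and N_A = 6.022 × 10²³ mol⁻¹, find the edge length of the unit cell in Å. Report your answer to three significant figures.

With Z = 8 atoms per diamond cubic cell, a³ = Z·M/(N_A·ρ) = 8 × 28.09 / (6.022 × 10²³ × 2.310 g/cm³) = 1.615 × 10^-22 cm³.
a = (1.615 × 10^-22)^(1/3) = 5.446 × 10^-8 cm = 5.45 Å.

5.45 Å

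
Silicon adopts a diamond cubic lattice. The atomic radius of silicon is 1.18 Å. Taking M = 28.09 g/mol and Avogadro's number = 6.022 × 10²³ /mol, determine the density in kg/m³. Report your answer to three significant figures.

2300 kg/m³

In a diamond cubic lattice, nearest neighbors lie along the body diagonal with √3·a = 8r, giving a = 5.450 Å = 5.450 × 10^-8 cm.
With Z = 8, ρ = Z·M/(N_A·a³) = 8 × 28.09 / (6.022 × 10²³ × 1.619 × 10^-22) = 2.305 g/cm³ = 2300 kg/m³.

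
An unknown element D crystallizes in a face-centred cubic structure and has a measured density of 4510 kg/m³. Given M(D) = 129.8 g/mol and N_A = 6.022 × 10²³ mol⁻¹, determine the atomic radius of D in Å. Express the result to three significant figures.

For an FCC cell (Z = 4), a³ = Z·M/(N_A·ρ) = 4 × 129.8 / (6.022 × 10²³ × 4.510) = 1.912 × 10^-22 cm³, so a = 5.761 × 10^-8 cm = 5.761 Å.
Atoms touch along the face diagonal, so √2·a = 4r, so r = 0.3536 × a = 2.04 Å.

2.04 Å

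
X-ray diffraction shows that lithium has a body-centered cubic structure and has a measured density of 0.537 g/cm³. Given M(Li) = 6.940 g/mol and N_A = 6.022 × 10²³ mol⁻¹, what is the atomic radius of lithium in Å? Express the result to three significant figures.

For a BCC cell (Z = 2), a³ = Z·M/(N_A·ρ) = 2 × 6.940 / (6.022 × 10²³ × 0.5370) = 4.292 × 10^-23 cm³, so a = 3.501 × 10^-8 cm = 3.501 Å.
Atoms touch along the body diagonal, so √3·a = 4r, so r = 0.4330 × a = 1.52 Å.

1.52 Å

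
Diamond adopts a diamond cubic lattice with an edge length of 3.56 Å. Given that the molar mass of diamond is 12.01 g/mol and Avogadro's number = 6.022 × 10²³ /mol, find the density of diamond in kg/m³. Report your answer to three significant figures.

3540 kg/m³

A diamond cubic unit cell contains Z = 8 atoms.
Cell volume: a³ = (3.56 Å)³ = (3.560 × 10^-8 cm)³ = 4.512 × 10^-23 cm³.
ρ = Z·M/(N_A·a³) = 8 × 12.01 / (6.022 × 10²³ × 4.512 × 10^-23) = 3.536 g/cm³ = 3540 kg/m³.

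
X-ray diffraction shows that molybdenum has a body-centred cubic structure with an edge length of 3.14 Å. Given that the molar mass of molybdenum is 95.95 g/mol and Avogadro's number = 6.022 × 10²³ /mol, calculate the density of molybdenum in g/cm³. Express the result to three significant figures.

10.3 g/cm³

A BCC unit cell contains Z = 2 atoms.
Cell volume: a³ = (3.14 Å)³ = (3.140 × 10^-8 cm)³ = 3.096 × 10^-23 cm³.
ρ = Z·M/(N_A·a³) = 2 × 95.95 / (6.022 × 10²³ × 3.096 × 10^-23) = 10.29 g/cm³.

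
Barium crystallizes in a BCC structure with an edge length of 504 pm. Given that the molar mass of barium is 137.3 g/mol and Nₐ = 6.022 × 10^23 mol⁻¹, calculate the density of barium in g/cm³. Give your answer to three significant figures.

3.56 g/cm³

A BCC unit cell contains Z = 2 atoms.
Cell volume: a³ = (504 pm)³ = (5.040 × 10^-8 cm)³ = 1.280 × 10^-22 cm³.
ρ = Z·M/(N_A·a³) = 2 × 137.3 / (6.022 × 10²³ × 1.280 × 10^-22) = 3.562 g/cm³.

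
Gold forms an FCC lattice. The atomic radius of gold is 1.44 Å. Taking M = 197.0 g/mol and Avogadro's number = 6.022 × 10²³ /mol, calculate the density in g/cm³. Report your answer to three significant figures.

In an FCC lattice, atoms touch along the face diagonal, so √2·a = 4r, giving a = 4.073 Å = 4.073 × 10^-8 cm.
With Z = 4, ρ = Z·M/(N_A·a³) = 4 × 197.0 / (6.022 × 10²³ × 6.757 × 10^-23) = 19.37 g/cm³.

19.4 g/cm³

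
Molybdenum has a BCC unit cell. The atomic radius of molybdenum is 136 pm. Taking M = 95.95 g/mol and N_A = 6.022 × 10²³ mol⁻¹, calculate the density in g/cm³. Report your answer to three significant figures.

In a BCC lattice, atoms touch along the body diagonal, so √3·a = 4r, giving a = 314.1 pm = 3.141 × 10^-8 cm.
With Z = 2, ρ = Z·M/(N_A·a³) = 2 × 95.95 / (6.022 × 10²³ × 3.098 × 10^-23) = 10.29 g/cm³.

10.3 g/cm³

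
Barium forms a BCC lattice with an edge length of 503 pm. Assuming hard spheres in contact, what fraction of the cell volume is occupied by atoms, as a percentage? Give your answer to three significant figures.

68.0%

In a BCC lattice atoms touch along the body diagonal, so √3·a = 4r, so r = 0.4330a = 217.8 pm.
Packing fraction = Z·(4/3)πr³ / a³ = 2 × (4/3)π × (217.8)³ / (503)³ = 0.6802 = 68.0%.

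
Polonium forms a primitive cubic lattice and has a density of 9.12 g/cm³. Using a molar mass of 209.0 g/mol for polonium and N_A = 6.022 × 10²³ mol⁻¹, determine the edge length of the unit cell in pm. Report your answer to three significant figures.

With Z = 1 atom per simple cubic cell, a³ = Z·M/(N_A·ρ) = 1 × 209.0 / (6.022 × 10²³ × 9.120 g/cm³) = 3.805 × 10^-23 cm³.
a = (3.805 × 10^-23)^(1/3) = 3.364 × 10^-8 cm = 336 pm.

336 pm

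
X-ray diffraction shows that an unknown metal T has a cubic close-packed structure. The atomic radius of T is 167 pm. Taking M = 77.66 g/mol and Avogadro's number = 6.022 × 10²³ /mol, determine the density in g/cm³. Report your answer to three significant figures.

4.89 g/cm³

In an FCC lattice, atoms touch along the face diagonal, so √2·a = 4r, giving a = 472.3 pm = 4.723 × 10^-8 cm.
With Z = 4, ρ = Z·M/(N_A·a³) = 4 × 77.66 / (6.022 × 10²³ × 1.054 × 10^-22) = 4.895 g/cm³.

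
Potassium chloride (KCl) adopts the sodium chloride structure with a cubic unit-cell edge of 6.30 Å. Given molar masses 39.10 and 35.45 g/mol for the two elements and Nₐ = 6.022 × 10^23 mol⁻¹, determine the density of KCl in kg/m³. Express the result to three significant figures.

The sodium chloride structure contains Z = 4 formula units per cell; M(KCl) = 39.10 + 35.45 = 74.55 g/mol.
a³ = (6.300 × 10^-8 cm)³ = 2.500 × 10^-22 cm³.
ρ = 4 × 74.55 / (6.022 × 10²³ × 2.500 × 10^-22) = 1.980 g/cm³ = 1980 kg/m³.

1980 kg/m³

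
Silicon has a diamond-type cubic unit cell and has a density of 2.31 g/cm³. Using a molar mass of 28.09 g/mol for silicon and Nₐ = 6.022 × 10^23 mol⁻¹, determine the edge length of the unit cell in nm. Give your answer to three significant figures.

0.545 nm

With Z = 8 atoms per diamond cubic cell, a³ = Z·M/(N_A·ρ) = 8 × 28.09 / (6.022 × 10²³ × 2.310 g/cm³) = 1.615 × 10^-22 cm³.
a = (1.615 × 10^-22)^(1/3) = 5.446 × 10^-8 cm = 0.545 nm.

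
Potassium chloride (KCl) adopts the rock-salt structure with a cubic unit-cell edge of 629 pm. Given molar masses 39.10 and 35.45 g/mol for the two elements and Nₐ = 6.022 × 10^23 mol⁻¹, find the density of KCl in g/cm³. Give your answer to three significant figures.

1.99 g/cm³

The rock-salt structure contains Z = 4 formula units per cell; M(KCl) = 39.10 + 35.45 = 74.55 g/mol.
a³ = (6.290 × 10^-8 cm)³ = 2.489 × 10^-22 cm³.
ρ = 4 × 74.55 / (6.022 × 10²³ × 2.489 × 10^-22) = 1.990 g/cm³.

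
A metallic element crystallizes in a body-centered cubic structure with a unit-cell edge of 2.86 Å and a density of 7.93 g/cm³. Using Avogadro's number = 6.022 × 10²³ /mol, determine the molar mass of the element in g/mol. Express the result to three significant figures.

A BCC cell has Z = 2 atoms; a = 2.860 × 10^-8 cm.
M = ρ·N_A·a³/Z = 7.93 × 6.022 × 10²³ × 2.339 × 10^-23 / 2 = 55.9 g/mol.

55.9 g/mol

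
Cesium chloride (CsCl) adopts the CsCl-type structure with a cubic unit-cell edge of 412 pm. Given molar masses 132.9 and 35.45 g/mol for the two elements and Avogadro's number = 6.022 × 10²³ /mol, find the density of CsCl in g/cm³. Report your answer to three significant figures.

The CsCl-type structure contains Z = 1 formula unit per cell; M(CsCl) = 132.9 + 35.45 = 168.35 g/mol.
a³ = (4.120 × 10^-8 cm)³ = 6.993 × 10^-23 cm³.
ρ = 1 × 168.35 / (6.022 × 10²³ × 6.993 × 10^-23) = 3.997 g/cm³.

4.00 g/cm³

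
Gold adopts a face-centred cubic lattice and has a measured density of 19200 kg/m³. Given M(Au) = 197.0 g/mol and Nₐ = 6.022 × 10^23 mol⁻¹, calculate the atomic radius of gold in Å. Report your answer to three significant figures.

1.44 Å

For an FCC cell (Z = 4), a³ = Z·M/(N_A·ρ) = 4 × 197.0 / (6.022 × 10²³ × 19.20) = 6.815 × 10^-23 cm³, so a = 4.085 × 10^-8 cm = 4.085 Å.
Atoms touch along the face diagonal, so √2·a = 4r, so r = 0.3536 × a = 1.44 Å.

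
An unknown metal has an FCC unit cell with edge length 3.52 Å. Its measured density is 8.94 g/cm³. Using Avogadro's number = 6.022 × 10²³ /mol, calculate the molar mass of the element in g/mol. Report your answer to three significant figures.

58.7 g/mol

An FCC cell has Z = 4 atoms; a = 3.520 × 10^-8 cm.
M = ρ·N_A·a³/Z = 8.94 × 6.022 × 10²³ × 4.361 × 10^-23 / 4 = 58.7 g/mol.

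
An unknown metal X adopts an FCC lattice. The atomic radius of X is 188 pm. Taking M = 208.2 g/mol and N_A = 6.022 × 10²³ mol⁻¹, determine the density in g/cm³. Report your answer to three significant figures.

9.20 g/cm³

In an FCC lattice, atoms touch along the face diagonal, so √2·a = 4r, giving a = 531.7 pm = 5.317 × 10^-8 cm.
With Z = 4, ρ = Z·M/(N_A·a³) = 4 × 208.2 / (6.022 × 10²³ × 1.504 × 10^-22) = 9.198 g/cm³.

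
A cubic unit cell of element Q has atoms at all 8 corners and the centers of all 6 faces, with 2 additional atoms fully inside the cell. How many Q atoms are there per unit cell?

Corner atoms are shared by 8 cells (1/8 each), face atoms by 2 (1/2 each), interior atoms are unshared.
Net atoms = 8 × 1/8 + 6 × 1/2 + 2 = 1 + 3 + 2 = 6.

6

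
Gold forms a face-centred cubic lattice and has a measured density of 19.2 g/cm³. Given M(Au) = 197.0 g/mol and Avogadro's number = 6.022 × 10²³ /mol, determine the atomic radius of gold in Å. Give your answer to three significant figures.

For an FCC cell (Z = 4), a³ = Z·M/(N_A·ρ) = 4 × 197.0 / (6.022 × 10²³ × 19.20) = 6.815 × 10^-23 cm³, so a = 4.085 × 10^-8 cm = 4.085 Å.
Atoms touch along the face diagonal, so √2·a = 4r, so r = 0.3536 × a = 1.44 Å.

1.44 Å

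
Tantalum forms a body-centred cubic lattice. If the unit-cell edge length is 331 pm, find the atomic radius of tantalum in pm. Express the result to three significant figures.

143 pm

In a BCC lattice, atoms touch along the body diagonal, so √3·a = 4r.
r = √3·a/4 = 1.7321 × 331 / 4 = 143 pm.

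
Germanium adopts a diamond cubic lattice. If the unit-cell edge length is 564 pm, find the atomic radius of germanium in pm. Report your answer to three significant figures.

122 pm

In a diamond cubic lattice, nearest neighbors lie along the body diagonal with √3·a = 8r.
r = √3·a/8 = 1.7321 × 564 / 8 = 122 pm.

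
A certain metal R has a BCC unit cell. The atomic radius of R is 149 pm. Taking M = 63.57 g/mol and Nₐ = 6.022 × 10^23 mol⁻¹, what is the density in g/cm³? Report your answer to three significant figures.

5.18 g/cm³

In a BCC lattice, atoms touch along the body diagonal, so √3·a = 4r, giving a = 344.1 pm = 3.441 × 10^-8 cm.
With Z = 2, ρ = Z·M/(N_A·a³) = 2 × 63.57 / (6.022 × 10²³ × 4.074 × 10^-23) = 5.182 g/cm³.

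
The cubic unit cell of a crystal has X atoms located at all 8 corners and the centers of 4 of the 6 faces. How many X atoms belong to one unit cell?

3

Corner atoms are shared by 8 cells (1/8 each), face atoms by 2 (1/2 each).
Net atoms = 8 × 1/8 + 4 × 1/2 = 1 + 2 = 3.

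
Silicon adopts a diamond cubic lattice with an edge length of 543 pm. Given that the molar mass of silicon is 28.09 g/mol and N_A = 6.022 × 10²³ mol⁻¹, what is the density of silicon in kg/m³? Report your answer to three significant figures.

2330 kg/m³

A diamond cubic unit cell contains Z = 8 atoms.
Cell volume: a³ = (543 pm)³ = (5.430 × 10^-8 cm)³ = 1.601 × 10^-22 cm³.
ρ = Z·M/(N_A·a³) = 8 × 28.09 / (6.022 × 10²³ × 1.601 × 10^-22) = 2.331 g/cm³ = 2330 kg/m³.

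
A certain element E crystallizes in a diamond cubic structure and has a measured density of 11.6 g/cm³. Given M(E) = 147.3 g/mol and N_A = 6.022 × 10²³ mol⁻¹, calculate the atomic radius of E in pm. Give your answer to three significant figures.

For a diamond cubic cell (Z = 8), a³ = Z·M/(N_A·ρ) = 8 × 147.3 / (6.022 × 10²³ × 11.60) = 1.687 × 10^-22 cm³, so a = 5.525 × 10^-8 cm = 552.5 pm.
Nearest neighbors lie along the body diagonal with √3·a = 8r, so r = 0.2165 × a = 120 pm.

120 pm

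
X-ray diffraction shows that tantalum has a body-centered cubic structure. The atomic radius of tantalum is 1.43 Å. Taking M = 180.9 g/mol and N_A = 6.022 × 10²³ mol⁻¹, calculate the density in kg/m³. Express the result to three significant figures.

In a BCC lattice, atoms touch along the body diagonal, so √3·a = 4r, giving a = 3.302 Å = 3.302 × 10^-8 cm.
With Z = 2, ρ = Z·M/(N_A·a³) = 2 × 180.9 / (6.022 × 10²³ × 3.602 × 10^-23) = 16.68 g/cm³ = 16700 kg/m³.

16700 kg/m³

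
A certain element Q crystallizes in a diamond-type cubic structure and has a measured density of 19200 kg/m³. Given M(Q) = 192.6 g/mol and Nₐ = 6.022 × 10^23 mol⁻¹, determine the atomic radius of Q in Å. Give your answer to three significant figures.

For a diamond cubic cell (Z = 8), a³ = Z·M/(N_A·ρ) = 8 × 192.6 / (6.022 × 10²³ × 19.20) = 1.333 × 10^-22 cm³, so a = 5.108 × 10^-8 cm = 5.108 Å.
Nearest neighbors lie along the body diagonal with √3·a = 8r, so r = 0.2165 × a = 1.11 Å.

1.11 Å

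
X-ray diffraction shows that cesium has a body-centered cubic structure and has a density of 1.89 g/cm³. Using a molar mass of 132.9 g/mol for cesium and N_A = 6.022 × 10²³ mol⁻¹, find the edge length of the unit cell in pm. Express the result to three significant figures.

616 pm

With Z = 2 atoms per BCC cell, a³ = Z·M/(N_A·ρ) = 2 × 132.9 / (6.022 × 10²³ × 1.890 g/cm³) = 2.335 × 10^-22 cm³.
a = (2.335 × 10^-22)^(1/3) = 6.158 × 10^-8 cm = 616 pm.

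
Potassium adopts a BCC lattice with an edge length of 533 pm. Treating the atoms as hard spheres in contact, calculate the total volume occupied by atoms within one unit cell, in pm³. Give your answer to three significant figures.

1.03 × 10^8 pm³

In a BCC lattice atoms touch along the body diagonal, so √3·a = 4r, so r = 0.4330a = 230.8 pm.
V_atoms = Z × (4/3)πr³ = 2 × (4/3)π × (230.8)³ = 1.03 × 10^8 pm³.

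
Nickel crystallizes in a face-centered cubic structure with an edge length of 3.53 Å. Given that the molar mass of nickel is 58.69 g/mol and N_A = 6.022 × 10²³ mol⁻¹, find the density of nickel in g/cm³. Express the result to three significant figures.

8.86 g/cm³

An FCC unit cell contains Z = 4 atoms.
Cell volume: a³ = (3.53 Å)³ = (3.530 × 10^-8 cm)³ = 4.399 × 10^-23 cm³.
ρ = Z·M/(N_A·a³) = 4 × 58.69 / (6.022 × 10²³ × 4.399 × 10^-23) = 8.863 g/cm³.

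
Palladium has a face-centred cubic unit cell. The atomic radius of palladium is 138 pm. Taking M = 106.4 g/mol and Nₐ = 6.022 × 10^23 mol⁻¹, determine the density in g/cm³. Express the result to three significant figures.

11.9 g/cm³

In an FCC lattice, atoms touch along the face diagonal, so √2·a = 4r, giving a = 390.3 pm = 3.903 × 10^-8 cm.
With Z = 4, ρ = Z·M/(N_A·a³) = 4 × 106.4 / (6.022 × 10²³ × 5.947 × 10^-23) = 11.88 g/cm³.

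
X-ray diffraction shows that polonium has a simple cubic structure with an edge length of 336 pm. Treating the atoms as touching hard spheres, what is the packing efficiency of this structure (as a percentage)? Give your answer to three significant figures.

In a simple cubic lattice atoms touch along the cell edge, so a = 2r, so r = 0.5000a = 168.0 pm.
Packing fraction = Z·(4/3)πr³ / a³ = 1 × (4/3)π × (168.0)³ / (336)³ = 0.5236 = 52.4%.

52.4%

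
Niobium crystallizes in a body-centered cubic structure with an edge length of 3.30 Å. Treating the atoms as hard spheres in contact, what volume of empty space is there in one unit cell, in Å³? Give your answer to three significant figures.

In a BCC lattice atoms touch along the body diagonal, so √3·a = 4r, so r = 0.4330a = 1.429 Å.
V_cell = a³ = 35.94 Å³; V_atoms = 2 × (4/3)πr³ = 24.44 Å³.
Empty space = 35.94 − 24.44 = 11.5 Å³.

11.5 Å³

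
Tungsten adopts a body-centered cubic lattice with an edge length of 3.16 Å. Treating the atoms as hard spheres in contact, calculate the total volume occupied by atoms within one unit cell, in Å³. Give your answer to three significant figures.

In a BCC lattice atoms touch along the body diagonal, so √3·a = 4r, so r = 0.4330a = 1.368 Å.
V_atoms = Z × (4/3)πr³ = 2 × (4/3)π × (1.368)³ = 21.5 Å³.

21.5 Å³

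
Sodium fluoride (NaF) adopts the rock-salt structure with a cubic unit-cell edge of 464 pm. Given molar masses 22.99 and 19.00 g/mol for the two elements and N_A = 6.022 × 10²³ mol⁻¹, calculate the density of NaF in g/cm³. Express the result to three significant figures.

2.79 g/cm³

The rock-salt structure contains Z = 4 formula units per cell; M(NaF) = 22.99 + 19.00 = 41.99 g/mol.
a³ = (4.640 × 10^-8 cm)³ = 9.990 × 10^-23 cm³.
ρ = 4 × 41.99 / (6.022 × 10²³ × 9.990 × 10^-23) = 2.792 g/cm³.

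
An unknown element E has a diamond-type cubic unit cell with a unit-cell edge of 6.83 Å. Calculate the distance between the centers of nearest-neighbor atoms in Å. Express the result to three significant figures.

2.96 Å

In a diamond cubic structure, nearest neighbors lie along the body diagonal with √3·a = 8r; the nearest-neighbor distance equals 2r = 0.4330·a.
d = 0.4330 × 6.83 = 2.96 Å.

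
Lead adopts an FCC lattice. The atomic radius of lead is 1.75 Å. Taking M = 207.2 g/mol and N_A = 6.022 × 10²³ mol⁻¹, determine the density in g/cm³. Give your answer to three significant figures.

In an FCC lattice, atoms touch along the face diagonal, so √2·a = 4r, giving a = 4.950 Å = 4.950 × 10^-8 cm.
With Z = 4, ρ = Z·M/(N_A·a³) = 4 × 207.2 / (6.022 × 10²³ × 1.213 × 10^-22) = 11.35 g/cm³.

11.3 g/cm³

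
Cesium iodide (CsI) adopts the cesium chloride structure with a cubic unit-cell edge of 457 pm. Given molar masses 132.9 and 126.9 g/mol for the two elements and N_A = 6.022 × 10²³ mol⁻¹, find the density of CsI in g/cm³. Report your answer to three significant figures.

4.52 g/cm³

The cesium chloride structure contains Z = 1 formula unit per cell; M(CsI) = 132.9 + 126.9 = 259.8 g/mol.
a³ = (4.570 × 10^-8 cm)³ = 9.544 × 10^-23 cm³.
ρ = 1 × 259.8 / (6.022 × 10²³ × 9.544 × 10^-23) = 4.520 g/cm³.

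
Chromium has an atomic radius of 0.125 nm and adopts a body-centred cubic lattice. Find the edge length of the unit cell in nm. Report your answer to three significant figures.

In a BCC lattice, atoms touch along the body diagonal, so √3·a = 4r.
a = 4r/√3 = 4 × 0.125 / 1.7321 = 0.289 nm.

0.289 nm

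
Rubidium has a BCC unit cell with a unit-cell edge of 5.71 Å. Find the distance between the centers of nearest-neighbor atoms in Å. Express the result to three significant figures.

In a BCC structure, atoms touch along the body diagonal, so √3·a = 4r; the nearest-neighbor distance equals 2r = 0.8660·a.
d = 0.8660 × 5.71 = 4.95 Å.

4.95 Å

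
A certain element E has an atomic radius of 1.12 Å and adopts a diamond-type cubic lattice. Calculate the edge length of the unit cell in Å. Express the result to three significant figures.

5.17 Å

In a diamond cubic lattice, nearest neighbors lie along the body diagonal with √3·a = 8r.
a = 8r/√3 = 8 × 1.12 / 1.7321 = 5.17 Å.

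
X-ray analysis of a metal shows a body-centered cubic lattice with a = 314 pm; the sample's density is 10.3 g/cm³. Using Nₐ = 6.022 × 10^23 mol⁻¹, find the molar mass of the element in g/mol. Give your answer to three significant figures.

A BCC cell has Z = 2 atoms; a = 3.140 × 10^-8 cm.
M = ρ·N_A·a³/Z = 10.3 × 6.022 × 10²³ × 3.096 × 10^-23 / 2 = 96.0 g/mol.

96.0 g/mol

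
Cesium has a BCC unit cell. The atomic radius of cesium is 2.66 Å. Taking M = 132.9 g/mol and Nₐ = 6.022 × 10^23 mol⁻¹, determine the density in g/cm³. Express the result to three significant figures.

In a BCC lattice, atoms touch along the body diagonal, so √3·a = 4r, giving a = 6.143 Å = 6.143 × 10^-8 cm.
With Z = 2, ρ = Z·M/(N_A·a³) = 2 × 132.9 / (6.022 × 10²³ × 2.318 × 10^-22) = 1.904 g/cm³.

1.90 g/cm³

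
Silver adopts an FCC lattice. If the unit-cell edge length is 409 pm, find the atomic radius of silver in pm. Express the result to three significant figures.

145 pm

In an FCC lattice, atoms touch along the face diagonal, so √2·a = 4r.
r = √2·a/4 = 1.4142 × 409 / 4 = 145 pm.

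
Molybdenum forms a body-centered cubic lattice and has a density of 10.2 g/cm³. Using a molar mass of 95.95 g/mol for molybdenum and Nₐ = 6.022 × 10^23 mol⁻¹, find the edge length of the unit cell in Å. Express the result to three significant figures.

3.15 Å

With Z = 2 atoms per BCC cell, a³ = Z·M/(N_A·ρ) = 2 × 95.95 / (6.022 × 10²³ × 10.20 g/cm³) = 3.124 × 10^-23 cm³.
a = (3.124 × 10^-23)^(1/3) = 3.150 × 10^-8 cm = 3.15 Å.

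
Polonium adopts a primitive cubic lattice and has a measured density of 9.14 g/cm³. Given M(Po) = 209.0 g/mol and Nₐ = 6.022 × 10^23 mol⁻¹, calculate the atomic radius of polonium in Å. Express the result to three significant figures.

For a simple cubic cell (Z = 1), a³ = Z·M/(N_A·ρ) = 1 × 209.0 / (6.022 × 10²³ × 9.140) = 3.797 × 10^-23 cm³, so a = 3.361 × 10^-8 cm = 3.361 Å.
Atoms touch along the cell edge, so a = 2r, so r = 0.5000 × a = 1.68 Å.

1.68 Å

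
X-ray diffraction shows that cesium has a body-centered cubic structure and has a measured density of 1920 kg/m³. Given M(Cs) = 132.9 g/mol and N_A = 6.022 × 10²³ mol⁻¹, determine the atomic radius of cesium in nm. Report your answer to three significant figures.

For a BCC cell (Z = 2), a³ = Z·M/(N_A·ρ) = 2 × 132.9 / (6.022 × 10²³ × 1.920) = 2.299 × 10^-22 cm³, so a = 6.126 × 10^-8 cm = 0.6126 nm.
Atoms touch along the body diagonal, so √3·a = 4r, so r = 0.4330 × a = 0.265 nm.

0.265 nm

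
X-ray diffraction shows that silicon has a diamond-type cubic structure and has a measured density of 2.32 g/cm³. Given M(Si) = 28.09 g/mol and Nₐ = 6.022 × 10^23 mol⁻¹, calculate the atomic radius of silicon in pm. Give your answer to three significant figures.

For a diamond cubic cell (Z = 8), a³ = Z·M/(N_A·ρ) = 8 × 28.09 / (6.022 × 10²³ × 2.320) = 1.608 × 10^-22 cm³, so a = 5.438 × 10^-8 cm = 543.8 pm.
Nearest neighbors lie along the body diagonal with √3·a = 8r, so r = 0.2165 × a = 118 pm.

118 pm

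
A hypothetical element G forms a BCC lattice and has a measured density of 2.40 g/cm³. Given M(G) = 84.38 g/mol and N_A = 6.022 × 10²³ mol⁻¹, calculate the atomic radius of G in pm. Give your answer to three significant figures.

212 pm

For a BCC cell (Z = 2), a³ = Z·M/(N_A·ρ) = 2 × 84.38 / (6.022 × 10²³ × 2.400) = 1.168 × 10^-22 cm³, so a = 4.888 × 10^-8 cm = 488.8 pm.
Atoms touch along the body diagonal, so √3·a = 4r, so r = 0.4330 × a = 212 pm.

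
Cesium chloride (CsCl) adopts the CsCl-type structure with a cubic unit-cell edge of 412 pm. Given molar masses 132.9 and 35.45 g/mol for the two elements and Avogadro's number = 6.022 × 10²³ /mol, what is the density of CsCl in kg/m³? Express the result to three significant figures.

4000 kg/m³

The CsCl-type structure contains Z = 1 formula unit per cell; M(CsCl) = 132.9 + 35.45 = 168.35 g/mol.
a³ = (4.120 × 10^-8 cm)³ = 6.993 × 10^-23 cm³.
ρ = 1 × 168.35 / (6.022 × 10²³ × 6.993 × 10^-23) = 3.997 g/cm³ = 4000 kg/m³.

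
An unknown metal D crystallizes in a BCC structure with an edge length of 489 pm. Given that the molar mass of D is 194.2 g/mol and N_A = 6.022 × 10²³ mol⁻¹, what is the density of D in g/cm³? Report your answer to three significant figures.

5.52 g/cm³

A BCC unit cell contains Z = 2 atoms.
Cell volume: a³ = (489 pm)³ = (4.890 × 10^-8 cm)³ = 1.169 × 10^-22 cm³.
ρ = Z·M/(N_A·a³) = 2 × 194.2 / (6.022 × 10²³ × 1.169 × 10^-22) = 5.516 g/cm³.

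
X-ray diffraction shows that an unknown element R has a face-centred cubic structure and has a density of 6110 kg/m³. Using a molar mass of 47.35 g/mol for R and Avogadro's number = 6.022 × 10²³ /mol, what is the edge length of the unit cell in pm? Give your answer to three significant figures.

With Z = 4 atoms per FCC cell, a³ = Z·M/(N_A·ρ) = 4 × 47.35 / (6.022 × 10²³ × 6.110 g/cm³) = 5.148 × 10^-23 cm³.
a = (5.148 × 10^-23)^(1/3) = 3.720 × 10^-8 cm = 372 pm.

372 pm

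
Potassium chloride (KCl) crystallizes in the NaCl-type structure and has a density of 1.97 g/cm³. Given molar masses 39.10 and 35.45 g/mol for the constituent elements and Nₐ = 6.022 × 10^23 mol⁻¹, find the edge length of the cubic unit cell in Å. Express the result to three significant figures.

M(KCl) = 74.55 g/mol; Z = 4 formula units per cell.
a³ = Z·M/(N_A·ρ) = 4 × 74.55 / (6.022 × 10²³ × 1.97) = 2.514 × 10^-22 cm³, so a = 6.311 × 10^-8 cm = 6.31 Å.

6.31 Å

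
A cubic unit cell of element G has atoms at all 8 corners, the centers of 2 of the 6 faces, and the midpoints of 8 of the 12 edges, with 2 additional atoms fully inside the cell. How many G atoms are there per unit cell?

6

Corner atoms are shared by 8 cells (1/8 each), face atoms by 2 (1/2 each), edge atoms by 4 (1/4 each), interior atoms are unshared.
Net atoms = 8 × 1/8 + 2 × 1/2 + 8 × 1/4 + 2 = 1 + 1 + 2 + 2 = 6.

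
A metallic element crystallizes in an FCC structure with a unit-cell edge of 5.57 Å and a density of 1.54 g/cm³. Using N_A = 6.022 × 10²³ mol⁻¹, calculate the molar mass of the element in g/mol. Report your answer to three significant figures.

40.1 g/mol

An FCC cell has Z = 4 atoms; a = 5.570 × 10^-8 cm.
M = ρ·N_A·a³/Z = 1.54 × 6.022 × 10²³ × 1.728 × 10^-22 / 4 = 40.1 g/mol.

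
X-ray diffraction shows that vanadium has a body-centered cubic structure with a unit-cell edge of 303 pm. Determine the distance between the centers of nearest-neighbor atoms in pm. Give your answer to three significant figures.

In a BCC structure, atoms touch along the body diagonal, so √3·a = 4r; the nearest-neighbor distance equals 2r = 0.8660·a.
d = 0.8660 × 303 = 262 pm.

262 pm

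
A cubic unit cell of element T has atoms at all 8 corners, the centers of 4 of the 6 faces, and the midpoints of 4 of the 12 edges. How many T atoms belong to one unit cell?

Corner atoms are shared by 8 cells (1/8 each), face atoms by 2 (1/2 each), edge atoms by 4 (1/4 each).
Net atoms = 8 × 1/8 + 4 × 1/2 + 4 × 1/4 = 1 + 2 + 1 = 4.

4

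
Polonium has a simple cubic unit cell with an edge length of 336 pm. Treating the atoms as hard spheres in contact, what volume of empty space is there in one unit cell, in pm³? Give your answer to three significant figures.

1.81 × 10^7 pm³

In a simple cubic lattice atoms touch along the cell edge, so a = 2r, so r = 0.5000a = 168.0 pm.
V_cell = a³ = 3.793 × 10^7 pm³; V_atoms = 1 × (4/3)πr³ = 1.986 × 10^7 pm³.
Empty space = 3.793 × 10^7 − 1.986 × 10^7 = 1.81 × 10^7 pm³.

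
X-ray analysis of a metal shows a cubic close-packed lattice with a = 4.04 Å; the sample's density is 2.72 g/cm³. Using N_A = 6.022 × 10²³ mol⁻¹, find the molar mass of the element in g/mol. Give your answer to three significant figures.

An FCC cell has Z = 4 atoms; a = 4.040 × 10^-8 cm.
M = ρ·N_A·a³/Z = 2.72 × 6.022 × 10²³ × 6.594 × 10^-23 / 4 = 27.0 g/mol.

27.0 g/mol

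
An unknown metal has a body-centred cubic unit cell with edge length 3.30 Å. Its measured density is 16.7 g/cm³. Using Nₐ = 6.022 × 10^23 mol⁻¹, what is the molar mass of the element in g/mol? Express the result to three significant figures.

181 g/mol

A BCC cell has Z = 2 atoms; a = 3.300 × 10^-8 cm.
M = ρ·N_A·a³/Z = 16.7 × 6.022 × 10²³ × 3.594 × 10^-23 / 2 = 181 g/mol.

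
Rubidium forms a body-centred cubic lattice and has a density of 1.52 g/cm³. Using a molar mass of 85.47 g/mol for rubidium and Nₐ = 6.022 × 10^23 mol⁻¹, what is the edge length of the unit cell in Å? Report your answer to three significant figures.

With Z = 2 atoms per BCC cell, a³ = Z·M/(N_A·ρ) = 2 × 85.47 / (6.022 × 10²³ × 1.520 g/cm³) = 1.867 × 10^-22 cm³.
a = (1.867 × 10^-22)^(1/3) = 5.716 × 10^-8 cm = 5.72 Å.

5.72 Å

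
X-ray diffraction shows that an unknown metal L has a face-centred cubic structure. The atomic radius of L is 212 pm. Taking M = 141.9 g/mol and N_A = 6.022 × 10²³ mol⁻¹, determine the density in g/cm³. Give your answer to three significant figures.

In an FCC lattice, atoms touch along the face diagonal, so √2·a = 4r, giving a = 599.6 pm = 5.996 × 10^-8 cm.
With Z = 4, ρ = Z·M/(N_A·a³) = 4 × 141.9 / (6.022 × 10²³ × 2.156 × 10^-22) = 4.372 g/cm³.

4.37 g/cm³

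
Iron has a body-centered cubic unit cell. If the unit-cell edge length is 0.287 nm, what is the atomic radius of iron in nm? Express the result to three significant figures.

In a BCC lattice, atoms touch along the body diagonal, so √3·a = 4r.
r = √3·a/4 = 1.7321 × 0.287 / 4 = 0.124 nm.

0.124 nm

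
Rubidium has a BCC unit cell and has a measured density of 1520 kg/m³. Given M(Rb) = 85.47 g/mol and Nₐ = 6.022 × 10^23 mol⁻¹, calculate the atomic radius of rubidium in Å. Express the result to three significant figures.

2.48 Å

For a BCC cell (Z = 2), a³ = Z·M/(N_A·ρ) = 2 × 85.47 / (6.022 × 10²³ × 1.520) = 1.867 × 10^-22 cm³, so a = 5.716 × 10^-8 cm = 5.716 Å.
Atoms touch along the body diagonal, so √3·a = 4r, so r = 0.4330 × a = 2.48 Å.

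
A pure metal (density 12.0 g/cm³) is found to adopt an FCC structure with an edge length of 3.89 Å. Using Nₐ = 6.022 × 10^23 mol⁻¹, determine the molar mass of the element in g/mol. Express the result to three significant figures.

An FCC cell has Z = 4 atoms; a = 3.890 × 10^-8 cm.
M = ρ·N_A·a³/Z = 12.0 × 6.022 × 10²³ × 5.886 × 10^-23 / 4 = 106 g/mol.

106 g/mol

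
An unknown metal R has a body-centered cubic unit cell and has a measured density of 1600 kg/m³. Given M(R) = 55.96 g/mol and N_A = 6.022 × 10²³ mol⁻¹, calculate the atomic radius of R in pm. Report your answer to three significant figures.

211 pm

For a BCC cell (Z = 2), a³ = Z·M/(N_A·ρ) = 2 × 55.96 / (6.022 × 10²³ × 1.600) = 1.162 × 10^-22 cm³, so a = 4.879 × 10^-8 cm = 487.9 pm.
Atoms touch along the body diagonal, so √3·a = 4r, so r = 0.4330 × a = 211 pm.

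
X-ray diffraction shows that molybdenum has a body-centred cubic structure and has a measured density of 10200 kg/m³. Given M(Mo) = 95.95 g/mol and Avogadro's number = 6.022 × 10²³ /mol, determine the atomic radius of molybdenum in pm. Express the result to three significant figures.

For a BCC cell (Z = 2), a³ = Z·M/(N_A·ρ) = 2 × 95.95 / (6.022 × 10²³ × 10.20) = 3.124 × 10^-23 cm³, so a = 3.150 × 10^-8 cm = 315.0 pm.
Atoms touch along the body diagonal, so √3·a = 4r, so r = 0.4330 × a = 136 pm.

136 pm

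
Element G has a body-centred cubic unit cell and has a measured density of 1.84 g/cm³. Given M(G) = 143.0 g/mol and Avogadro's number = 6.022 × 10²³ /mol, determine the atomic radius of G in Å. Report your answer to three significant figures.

For a BCC cell (Z = 2), a³ = Z·M/(N_A·ρ) = 2 × 143.0 / (6.022 × 10²³ × 1.840) = 2.581 × 10^-22 cm³, so a = 6.367 × 10^-8 cm = 6.367 Å.
Atoms touch along the body diagonal, so √3·a = 4r, so r = 0.4330 × a = 2.76 Å.

2.76 Å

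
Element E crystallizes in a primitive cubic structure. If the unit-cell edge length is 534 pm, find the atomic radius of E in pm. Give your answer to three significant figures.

In a simple cubic lattice, atoms touch along the cell edge, so a = 2r.
r = a/2 = 534/2 = 267 pm.

267 pm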